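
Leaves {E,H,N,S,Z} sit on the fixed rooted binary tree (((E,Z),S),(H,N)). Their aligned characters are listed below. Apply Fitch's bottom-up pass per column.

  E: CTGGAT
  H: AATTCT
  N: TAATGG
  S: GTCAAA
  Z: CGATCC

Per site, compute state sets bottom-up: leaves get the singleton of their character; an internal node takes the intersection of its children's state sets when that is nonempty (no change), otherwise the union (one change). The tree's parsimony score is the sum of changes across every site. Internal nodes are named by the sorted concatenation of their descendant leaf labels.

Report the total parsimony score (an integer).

16

[col 0] EZ: children E:{C}, Z:{C} ∩→ {C}; cost 0
[col 0] ESZ: children EZ:{C}, S:{G} ∪→ {C,G}; cost 1
[col 0] HN: children H:{A}, N:{T} ∪→ {A,T}; cost 1
[col 0] EHNSZ: children ESZ:{C,G}, HN:{A,T} ∪→ {A,C,G,T}; cost 1
[col 1] EZ: children E:{T}, Z:{G} ∪→ {G,T}; cost 1
[col 1] ESZ: children EZ:{G,T}, S:{T} ∩→ {T}; cost 0
[col 1] HN: children H:{A}, N:{A} ∩→ {A}; cost 0
[col 1] EHNSZ: children ESZ:{T}, HN:{A} ∪→ {A,T}; cost 1
[col 2] EZ: children E:{G}, Z:{A} ∪→ {A,G}; cost 1
[col 2] ESZ: children EZ:{A,G}, S:{C} ∪→ {A,C,G}; cost 1
[col 2] HN: children H:{T}, N:{A} ∪→ {A,T}; cost 1
[col 2] EHNSZ: children ESZ:{A,C,G}, HN:{A,T} ∩→ {A}; cost 0
[col 3] EZ: children E:{G}, Z:{T} ∪→ {G,T}; cost 1
[col 3] ESZ: children EZ:{G,T}, S:{A} ∪→ {A,G,T}; cost 1
[col 3] HN: children H:{T}, N:{T} ∩→ {T}; cost 0
[col 3] EHNSZ: children ESZ:{A,G,T}, HN:{T} ∩→ {T}; cost 0
[col 4] EZ: children E:{A}, Z:{C} ∪→ {A,C}; cost 1
[col 4] ESZ: children EZ:{A,C}, S:{A} ∩→ {A}; cost 0
[col 4] HN: children H:{C}, N:{G} ∪→ {C,G}; cost 1
[col 4] EHNSZ: children ESZ:{A}, HN:{C,G} ∪→ {A,C,G}; cost 1
[col 5] EZ: children E:{T}, Z:{C} ∪→ {C,T}; cost 1
[col 5] ESZ: children EZ:{C,T}, S:{A} ∪→ {A,C,T}; cost 1
[col 5] HN: children H:{T}, N:{G} ∪→ {G,T}; cost 1
[col 5] EHNSZ: children ESZ:{A,C,T}, HN:{G,T} ∩→ {T}; cost 0
per-site changes: [3, 2, 3, 2, 3, 3]; total = 16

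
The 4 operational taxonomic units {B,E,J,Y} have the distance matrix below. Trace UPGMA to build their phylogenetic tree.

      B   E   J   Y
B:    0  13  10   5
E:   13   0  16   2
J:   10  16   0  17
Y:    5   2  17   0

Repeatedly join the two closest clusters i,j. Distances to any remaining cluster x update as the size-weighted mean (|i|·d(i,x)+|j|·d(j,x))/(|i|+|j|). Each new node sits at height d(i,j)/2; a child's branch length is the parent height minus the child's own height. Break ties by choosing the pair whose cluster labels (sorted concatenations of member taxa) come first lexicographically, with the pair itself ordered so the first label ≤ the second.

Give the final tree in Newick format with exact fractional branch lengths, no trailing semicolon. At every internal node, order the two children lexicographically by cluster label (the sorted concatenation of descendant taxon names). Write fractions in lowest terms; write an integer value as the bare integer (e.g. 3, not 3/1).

iteration 1: select E,Y (d=2); attach at lengths (1, 1); label the merged cluster EY
  updated: d(B,EY)=9, d(EY,J)=33/2
iteration 2: select B,EY (d=9); attach at lengths (9/2, 7/2); label the merged cluster BEY
  updated: d(BEY,J)=43/3
iteration 3: select BEY,J (d=43/3); attach at lengths (8/3, 43/6); label the merged cluster BEJY
final tree: ((B:9/2,(E:1,Y:1):7/2):8/3,J:43/6)
total length: 119/6

((B:9/2,(E:1,Y:1):7/2):8/3,J:43/6)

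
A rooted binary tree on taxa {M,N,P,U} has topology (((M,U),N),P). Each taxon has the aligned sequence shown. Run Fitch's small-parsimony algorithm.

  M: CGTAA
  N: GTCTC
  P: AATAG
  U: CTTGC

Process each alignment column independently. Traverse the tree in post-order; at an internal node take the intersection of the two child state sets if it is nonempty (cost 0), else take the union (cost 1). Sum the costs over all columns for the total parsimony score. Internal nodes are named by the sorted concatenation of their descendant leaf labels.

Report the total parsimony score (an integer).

MU@0: {C} ∩ {C} = {C} (intersection, +0)
MNU@0: {C} ∪ {G} = {C,G} (union, +1)
MNPU@0: {C,G} ∪ {A} = {A,C,G} (union, +1)
MU@1: {G} ∪ {T} = {G,T} (union, +1)
MNU@1: {G,T} ∩ {T} = {T} (intersection, +0)
MNPU@1: {T} ∪ {A} = {A,T} (union, +1)
MU@2: {T} ∩ {T} = {T} (intersection, +0)
MNU@2: {T} ∪ {C} = {C,T} (union, +1)
MNPU@2: {C,T} ∩ {T} = {T} (intersection, +0)
MU@3: {A} ∪ {G} = {A,G} (union, +1)
MNU@3: {A,G} ∪ {T} = {A,G,T} (union, +1)
MNPU@3: {A,G,T} ∩ {A} = {A} (intersection, +0)
MU@4: {A} ∪ {C} = {A,C} (union, +1)
MNU@4: {A,C} ∩ {C} = {C} (intersection, +0)
MNPU@4: {C} ∪ {G} = {C,G} (union, +1)
per-site changes: [2, 2, 1, 2, 2]; total = 9

9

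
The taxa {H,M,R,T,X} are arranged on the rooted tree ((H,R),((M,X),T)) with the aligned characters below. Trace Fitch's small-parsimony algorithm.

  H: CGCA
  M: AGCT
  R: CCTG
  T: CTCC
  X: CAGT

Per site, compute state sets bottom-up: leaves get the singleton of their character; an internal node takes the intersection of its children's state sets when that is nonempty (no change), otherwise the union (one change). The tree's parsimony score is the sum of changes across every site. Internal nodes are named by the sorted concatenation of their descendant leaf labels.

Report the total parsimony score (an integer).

9

[col 0] HR: children H:{C}, R:{C} ∩→ {C}; cost 0
[col 0] MX: children M:{A}, X:{C} ∪→ {A,C}; cost 1
[col 0] MTX: children MX:{A,C}, T:{C} ∩→ {C}; cost 0
[col 0] HMRTX: children HR:{C}, MTX:{C} ∩→ {C}; cost 0
[col 1] HR: children H:{G}, R:{C} ∪→ {C,G}; cost 1
[col 1] MX: children M:{G}, X:{A} ∪→ {A,G}; cost 1
[col 1] MTX: children MX:{A,G}, T:{T} ∪→ {A,G,T}; cost 1
[col 1] HMRTX: children HR:{C,G}, MTX:{A,G,T} ∩→ {G}; cost 0
[col 2] HR: children H:{C}, R:{T} ∪→ {C,T}; cost 1
[col 2] MX: children M:{C}, X:{G} ∪→ {C,G}; cost 1
[col 2] MTX: children MX:{C,G}, T:{C} ∩→ {C}; cost 0
[col 2] HMRTX: children HR:{C,T}, MTX:{C} ∩→ {C}; cost 0
[col 3] HR: children H:{A}, R:{G} ∪→ {A,G}; cost 1
[col 3] MX: children M:{T}, X:{T} ∩→ {T}; cost 0
[col 3] MTX: children MX:{T}, T:{C} ∪→ {C,T}; cost 1
[col 3] HMRTX: children HR:{A,G}, MTX:{C,T} ∪→ {A,C,G,T}; cost 1
per-site changes: [1, 3, 2, 3]; total = 9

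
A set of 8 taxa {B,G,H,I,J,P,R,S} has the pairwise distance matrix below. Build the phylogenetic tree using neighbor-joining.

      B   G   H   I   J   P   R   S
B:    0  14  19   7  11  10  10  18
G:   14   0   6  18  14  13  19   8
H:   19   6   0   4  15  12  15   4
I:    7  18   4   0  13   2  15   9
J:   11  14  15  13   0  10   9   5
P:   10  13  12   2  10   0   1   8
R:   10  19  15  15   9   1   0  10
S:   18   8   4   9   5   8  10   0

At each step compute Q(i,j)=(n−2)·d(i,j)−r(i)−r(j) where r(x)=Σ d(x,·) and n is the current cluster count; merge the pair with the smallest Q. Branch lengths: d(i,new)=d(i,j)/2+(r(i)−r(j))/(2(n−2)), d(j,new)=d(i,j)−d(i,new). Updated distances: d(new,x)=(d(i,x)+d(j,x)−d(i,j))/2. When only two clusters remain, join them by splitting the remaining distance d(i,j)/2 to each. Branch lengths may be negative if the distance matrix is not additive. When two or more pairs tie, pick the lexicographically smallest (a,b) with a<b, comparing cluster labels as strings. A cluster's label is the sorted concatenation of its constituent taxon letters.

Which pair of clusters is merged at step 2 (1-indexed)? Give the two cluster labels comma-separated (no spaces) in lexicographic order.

1. join G+H (d=6, Q=-131) ⇒ GH; edges |G|=53/12, |H|=19/12
  updated: d(B,GH)=27/2, d(GH,I)=8, d(GH,J)=23/2, d(GH,P)=19/2, d(GH,R)=14, d(GH,S)=3
2. join GH+S (d=3, Q=-195/2) ⇒ GHS; edges |GH|=43/20, |S|=17/20
  updated: d(B,GHS)=57/4, d(GHS,I)=7, d(GHS,J)=27/4, d(GHS,P)=29/4, d(GHS,R)=21/2
3. join P+R (d=1, Q=-287/4) ⇒ PR; edges |P|=-45/32, |R|=77/32
  updated: d(B,PR)=19/2, d(GHS,PR)=67/8, d(I,PR)=8, d(J,PR)=9
4. join GHS+J (d=27/4, Q=-447/8) ⇒ GHJS; edges |GHS|=45/16, |J|=63/16
  updated: d(B,GHJS)=37/4, d(GHJS,I)=53/8, d(GHJS,PR)=85/16
5. join B+I (d=7, Q=-267/8) ⇒ BI; edges |B|=145/32, |I|=79/32
  updated: d(BI,GHJS)=71/16, d(BI,PR)=21/4
6. join BI+GHJS (d=71/16, Q=-15) ⇒ BGHIJS; edges |BI|=35/16, |GHJS|=9/4
  updated: d(BGHIJS,PR)=49/16
7. join BGHIJS+PR (d=49/16) ⇒ BGHIJPRS; edges |BGHIJS|=49/32, |PR|=49/32
final tree: (((B:145/32,I:79/32):35/16,(((G:53/12,H:19/12):43/20,S:17/20):45/16,J:63/16):9/4):49/32,(P:-45/32,R:77/32):49/32)
total length: 125/4

GH,S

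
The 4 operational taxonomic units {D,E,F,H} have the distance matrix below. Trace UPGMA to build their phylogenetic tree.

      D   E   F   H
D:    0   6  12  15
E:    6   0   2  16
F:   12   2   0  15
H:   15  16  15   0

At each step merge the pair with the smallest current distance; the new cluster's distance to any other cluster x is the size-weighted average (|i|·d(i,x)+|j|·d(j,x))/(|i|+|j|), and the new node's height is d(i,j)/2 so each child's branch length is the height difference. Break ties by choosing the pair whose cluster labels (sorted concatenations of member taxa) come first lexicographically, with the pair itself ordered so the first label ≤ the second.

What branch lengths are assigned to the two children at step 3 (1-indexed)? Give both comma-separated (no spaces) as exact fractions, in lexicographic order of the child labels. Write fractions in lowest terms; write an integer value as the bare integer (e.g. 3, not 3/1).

iteration 1: select E,F (d=2); attach at lengths (1, 1); label the merged cluster EF
  updated: d(D,EF)=9, d(EF,H)=31/2
iteration 2: select D,EF (d=9); attach at lengths (9/2, 7/2); label the merged cluster DEF
  updated: d(DEF,H)=46/3
iteration 3: select DEF,H (d=46/3); attach at lengths (19/6, 23/3); label the merged cluster DEFH
final tree: ((D:9/2,(E:1,F:1):7/2):19/6,H:23/3)
total length: 125/6

19/6,23/3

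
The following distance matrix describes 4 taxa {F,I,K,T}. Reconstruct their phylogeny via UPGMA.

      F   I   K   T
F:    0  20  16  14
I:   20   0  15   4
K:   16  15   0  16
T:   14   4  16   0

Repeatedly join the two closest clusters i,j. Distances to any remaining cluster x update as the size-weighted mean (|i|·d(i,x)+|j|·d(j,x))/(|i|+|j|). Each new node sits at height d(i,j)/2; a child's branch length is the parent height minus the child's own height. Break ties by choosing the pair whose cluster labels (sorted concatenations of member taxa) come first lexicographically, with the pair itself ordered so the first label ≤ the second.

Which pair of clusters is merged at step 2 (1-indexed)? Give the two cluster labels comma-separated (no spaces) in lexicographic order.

step 1: merge (I,T) at d=4; branch lengths I→2, T→2; new cluster IT
  updated: d(F,IT)=17, d(IT,K)=31/2
step 2: merge (IT,K) at d=31/2; branch lengths IT→23/4, K→31/4; new cluster IKT
  updated: d(F,IKT)=50/3
step 3: merge (F,IKT) at d=50/3; branch lengths F→25/3, IKT→7/12; new cluster FIKT
final tree: (F:25/3,((I:2,T:2):23/4,K:31/4):7/12)
total length: 317/12

IT,K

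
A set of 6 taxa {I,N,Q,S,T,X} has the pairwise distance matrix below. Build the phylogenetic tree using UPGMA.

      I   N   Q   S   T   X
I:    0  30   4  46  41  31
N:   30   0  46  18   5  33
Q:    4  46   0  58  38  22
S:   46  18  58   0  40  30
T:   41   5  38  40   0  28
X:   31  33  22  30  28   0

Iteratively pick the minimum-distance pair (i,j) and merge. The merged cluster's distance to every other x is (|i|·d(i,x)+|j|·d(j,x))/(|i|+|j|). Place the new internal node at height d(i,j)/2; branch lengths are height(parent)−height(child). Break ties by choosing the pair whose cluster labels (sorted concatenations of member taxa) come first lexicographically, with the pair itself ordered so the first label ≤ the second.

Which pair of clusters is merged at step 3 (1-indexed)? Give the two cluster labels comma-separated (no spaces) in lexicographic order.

IQ,X

step 1: merge (I,Q) at d=4; branch lengths I→2, Q→2; new cluster IQ
  updated: d(IQ,N)=38, d(IQ,S)=52, d(IQ,T)=79/2, d(IQ,X)=53/2
step 2: merge (N,T) at d=5; branch lengths N→5/2, T→5/2; new cluster NT
  updated: d(IQ,NT)=155/4, d(NT,S)=29, d(NT,X)=61/2
step 3: merge (IQ,X) at d=53/2; branch lengths IQ→45/4, X→53/4; new cluster IQX
  updated: d(IQX,NT)=36, d(IQX,S)=134/3
step 4: merge (NT,S) at d=29; branch lengths NT→12, S→29/2; new cluster NST
  updated: d(IQX,NST)=350/9
step 5: merge (IQX,NST) at d=350/9; branch lengths IQX→223/36, NST→89/18; new cluster INQSTX
final tree: (((I:2,Q:2):45/4,X:53/4):223/36,((N:5/2,T:5/2):12,S:29/2):89/18)
total length: 2561/36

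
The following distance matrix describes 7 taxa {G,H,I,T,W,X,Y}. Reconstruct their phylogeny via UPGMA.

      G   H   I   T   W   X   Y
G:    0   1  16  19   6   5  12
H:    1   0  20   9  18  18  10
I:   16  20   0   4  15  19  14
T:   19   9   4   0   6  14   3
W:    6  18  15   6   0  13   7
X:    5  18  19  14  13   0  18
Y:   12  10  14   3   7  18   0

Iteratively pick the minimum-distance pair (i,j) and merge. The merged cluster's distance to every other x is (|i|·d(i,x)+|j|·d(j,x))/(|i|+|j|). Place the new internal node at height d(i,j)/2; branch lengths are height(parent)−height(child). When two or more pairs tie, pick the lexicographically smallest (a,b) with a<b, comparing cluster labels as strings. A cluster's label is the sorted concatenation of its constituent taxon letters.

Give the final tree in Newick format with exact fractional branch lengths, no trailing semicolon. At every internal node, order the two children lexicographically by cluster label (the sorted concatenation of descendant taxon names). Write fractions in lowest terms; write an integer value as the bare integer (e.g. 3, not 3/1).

step 1: merge (G,H) at d=1; branch lengths G→1/2, H→1/2; new cluster GH
  updated: d(GH,I)=18, d(GH,T)=14, d(GH,W)=12, d(GH,X)=23/2, d(GH,Y)=11
step 2: merge (T,Y) at d=3; branch lengths T→3/2, Y→3/2; new cluster TY
  updated: d(GH,TY)=25/2, d(I,TY)=9, d(TY,W)=13/2, d(TY,X)=16
step 3: merge (TY,W) at d=13/2; branch lengths TY→7/4, W→13/4; new cluster TWY
  updated: d(GH,TWY)=37/3, d(I,TWY)=11, d(TWY,X)=15
step 4: merge (I,TWY) at d=11; branch lengths I→11/2, TWY→9/4; new cluster ITWY
  updated: d(GH,ITWY)=55/4, d(ITWY,X)=16
step 5: merge (GH,X) at d=23/2; branch lengths GH→21/4, X→23/4; new cluster GHX
  updated: d(GHX,ITWY)=29/2
step 6: merge (GHX,ITWY) at d=29/2; branch lengths GHX→3/2, ITWY→7/4; new cluster GHITWXY
final tree: (((G:1/2,H:1/2):21/4,X:23/4):3/2,(I:11/2,((T:3/2,Y:3/2):7/4,W:13/4):9/4):7/4)
total length: 31

(((G:1/2,H:1/2):21/4,X:23/4):3/2,(I:11/2,((T:3/2,Y:3/2):7/4,W:13/4):9/4):7/4)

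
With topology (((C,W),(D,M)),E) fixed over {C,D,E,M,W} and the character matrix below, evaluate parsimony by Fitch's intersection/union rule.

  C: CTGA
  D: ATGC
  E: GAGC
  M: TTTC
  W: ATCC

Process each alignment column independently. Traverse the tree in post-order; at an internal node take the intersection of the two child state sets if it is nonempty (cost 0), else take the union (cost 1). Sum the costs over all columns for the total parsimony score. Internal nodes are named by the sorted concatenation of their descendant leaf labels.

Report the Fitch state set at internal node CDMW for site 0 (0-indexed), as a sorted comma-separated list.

A

[col 0] CW: children C:{C}, W:{A} ∪→ {A,C}; cost 1
[col 0] DM: children D:{A}, M:{T} ∪→ {A,T}; cost 1
[col 0] CDMW: children CW:{A,C}, DM:{A,T} ∩→ {A}; cost 0
[col 0] CDEMW: children CDMW:{A}, E:{G} ∪→ {A,G}; cost 1
[col 1] CW: children C:{T}, W:{T} ∩→ {T}; cost 0
[col 1] DM: children D:{T}, M:{T} ∩→ {T}; cost 0
[col 1] CDMW: children CW:{T}, DM:{T} ∩→ {T}; cost 0
[col 1] CDEMW: children CDMW:{T}, E:{A} ∪→ {A,T}; cost 1
[col 2] CW: children C:{G}, W:{C} ∪→ {C,G}; cost 1
[col 2] DM: children D:{G}, M:{T} ∪→ {G,T}; cost 1
[col 2] CDMW: children CW:{C,G}, DM:{G,T} ∩→ {G}; cost 0
[col 2] CDEMW: children CDMW:{G}, E:{G} ∩→ {G}; cost 0
[col 3] CW: children C:{A}, W:{C} ∪→ {A,C}; cost 1
[col 3] DM: children D:{C}, M:{C} ∩→ {C}; cost 0
[col 3] CDMW: children CW:{A,C}, DM:{C} ∩→ {C}; cost 0
[col 3] CDEMW: children CDMW:{C}, E:{C} ∩→ {C}; cost 0
per-site changes: [3, 1, 2, 1]; total = 7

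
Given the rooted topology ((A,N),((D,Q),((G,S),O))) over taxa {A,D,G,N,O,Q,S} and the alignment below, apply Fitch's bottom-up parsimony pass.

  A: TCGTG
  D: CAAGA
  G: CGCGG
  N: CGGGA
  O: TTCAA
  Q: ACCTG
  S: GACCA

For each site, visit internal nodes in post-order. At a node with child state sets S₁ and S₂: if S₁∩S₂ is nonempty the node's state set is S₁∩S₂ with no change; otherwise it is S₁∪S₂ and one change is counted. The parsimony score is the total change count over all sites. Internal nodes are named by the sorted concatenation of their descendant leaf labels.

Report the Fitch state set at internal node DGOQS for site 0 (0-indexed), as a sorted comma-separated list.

C

site 0, node AN: A={T} ∪ N={C} → {C,T} (+1)
site 0, node DQ: D={C} ∪ Q={A} → {A,C} (+1)
site 0, node GS: G={C} ∪ S={G} → {C,G} (+1)
site 0, node GOS: GS={C,G} ∪ O={T} → {C,G,T} (+1)
site 0, node DGOQS: DQ={A,C} ∩ GOS={C,G,T} → {C} (+0)
site 0, node ADGNOQS: AN={C,T} ∩ DGOQS={C} → {C} (+0)
site 1, node AN: A={C} ∪ N={G} → {C,G} (+1)
site 1, node DQ: D={A} ∪ Q={C} → {A,C} (+1)
site 1, node GS: G={G} ∪ S={A} → {A,G} (+1)
site 1, node GOS: GS={A,G} ∪ O={T} → {A,G,T} (+1)
site 1, node DGOQS: DQ={A,C} ∩ GOS={A,G,T} → {A} (+0)
site 1, node ADGNOQS: AN={C,G} ∪ DGOQS={A} → {A,C,G} (+1)
site 2, node AN: A={G} ∩ N={G} → {G} (+0)
site 2, node DQ: D={A} ∪ Q={C} → {A,C} (+1)
site 2, node GS: G={C} ∩ S={C} → {C} (+0)
site 2, node GOS: GS={C} ∩ O={C} → {C} (+0)
site 2, node DGOQS: DQ={A,C} ∩ GOS={C} → {C} (+0)
site 2, node ADGNOQS: AN={G} ∪ DGOQS={C} → {C,G} (+1)
site 3, node AN: A={T} ∪ N={G} → {G,T} (+1)
site 3, node DQ: D={G} ∪ Q={T} → {G,T} (+1)
site 3, node GS: G={G} ∪ S={C} → {C,G} (+1)
site 3, node GOS: GS={C,G} ∪ O={A} → {A,C,G} (+1)
site 3, node DGOQS: DQ={G,T} ∩ GOS={A,C,G} → {G} (+0)
site 3, node ADGNOQS: AN={G,T} ∩ DGOQS={G} → {G} (+0)
site 4, node AN: A={G} ∪ N={A} → {A,G} (+1)
site 4, node DQ: D={A} ∪ Q={G} → {A,G} (+1)
site 4, node GS: G={G} ∪ S={A} → {A,G} (+1)
site 4, node GOS: GS={A,G} ∩ O={A} → {A} (+0)
site 4, node DGOQS: DQ={A,G} ∩ GOS={A} → {A} (+0)
site 4, node ADGNOQS: AN={A,G} ∩ DGOQS={A} → {A} (+0)
per-site changes: [4, 5, 2, 4, 3]; total = 18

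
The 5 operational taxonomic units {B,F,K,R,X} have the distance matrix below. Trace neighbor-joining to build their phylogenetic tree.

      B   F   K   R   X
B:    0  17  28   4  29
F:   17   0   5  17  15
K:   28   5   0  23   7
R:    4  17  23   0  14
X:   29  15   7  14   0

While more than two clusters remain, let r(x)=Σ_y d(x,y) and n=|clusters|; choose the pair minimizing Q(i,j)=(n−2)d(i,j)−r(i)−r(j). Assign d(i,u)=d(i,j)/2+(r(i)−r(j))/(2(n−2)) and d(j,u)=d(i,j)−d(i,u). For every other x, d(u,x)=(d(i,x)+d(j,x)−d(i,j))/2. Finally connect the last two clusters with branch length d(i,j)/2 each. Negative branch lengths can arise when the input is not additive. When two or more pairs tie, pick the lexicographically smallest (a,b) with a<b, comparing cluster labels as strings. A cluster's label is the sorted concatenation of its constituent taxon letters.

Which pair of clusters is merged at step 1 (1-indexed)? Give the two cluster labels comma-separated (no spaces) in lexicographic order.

1. join B+R (d=4, Q=-124) ⇒ BR; edges |B|=16/3, |R|=-4/3
  updated: d(BR,F)=15, d(BR,K)=47/2, d(BR,X)=39/2
2. join BR+F (d=15, Q=-63) ⇒ BFR; edges |BR|=53/4, |F|=7/4
  updated: d(BFR,K)=27/4, d(BFR,X)=39/4
3. join BFR+K (d=27/4, Q=-47/2) ⇒ BFKR; edges |BFR|=19/4, |K|=2
  updated: d(BFKR,X)=5
4. join BFKR+X (d=5) ⇒ BFKRX; edges |BFKR|=5/2, |X|=5/2
final tree: ((((B:16/3,R:-4/3):53/4,F:7/4):19/4,K:2):5/2,X:5/2)
total length: 123/4

B,R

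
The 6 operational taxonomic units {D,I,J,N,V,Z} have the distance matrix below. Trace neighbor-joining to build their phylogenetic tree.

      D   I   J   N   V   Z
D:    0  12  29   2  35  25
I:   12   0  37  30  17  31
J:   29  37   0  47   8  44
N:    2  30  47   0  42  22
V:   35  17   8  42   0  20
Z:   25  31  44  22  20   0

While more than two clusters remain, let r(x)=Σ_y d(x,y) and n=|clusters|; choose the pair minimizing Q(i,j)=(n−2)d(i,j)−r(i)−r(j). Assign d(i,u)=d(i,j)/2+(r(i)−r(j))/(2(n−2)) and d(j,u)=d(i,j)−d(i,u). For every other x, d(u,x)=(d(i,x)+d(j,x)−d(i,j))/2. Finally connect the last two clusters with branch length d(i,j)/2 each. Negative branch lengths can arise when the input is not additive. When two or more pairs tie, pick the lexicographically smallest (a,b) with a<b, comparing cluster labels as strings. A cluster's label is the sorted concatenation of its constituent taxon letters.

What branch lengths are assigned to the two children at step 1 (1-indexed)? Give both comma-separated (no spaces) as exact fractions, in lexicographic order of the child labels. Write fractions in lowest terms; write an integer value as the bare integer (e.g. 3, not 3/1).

75/8,-11/8

iteration 1: select J,V (d=8, Q=-255); attach at lengths (75/8, -11/8); label the merged cluster JV
  updated: d(D,JV)=28, d(I,JV)=23, d(JV,N)=81/2, d(JV,Z)=28
iteration 2: select D,N (d=2, Q=-311/2); attach at lengths (-43/12, 67/12); label the merged cluster DN
  updated: d(DN,I)=20, d(DN,JV)=133/4, d(DN,Z)=45/2
iteration 3: select DN,Z (d=45/2, Q=-449/4); attach at lengths (157/16, 203/16); label the merged cluster DNZ
  updated: d(DNZ,I)=57/4, d(DNZ,JV)=155/8
iteration 4: select DNZ,I (d=57/4, Q=-453/8); attach at lengths (85/16, 143/16); label the merged cluster DINZ
  updated: d(DINZ,JV)=225/16
iteration 5: select DINZ,JV (d=225/16); attach at lengths (225/32, 225/32); label the merged cluster DIJNVZ
final tree: ((((D:-43/12,N:67/12):157/16,Z:203/16):85/16,I:143/16):225/32,(J:75/8,V:-11/8):225/32)
total length: 973/16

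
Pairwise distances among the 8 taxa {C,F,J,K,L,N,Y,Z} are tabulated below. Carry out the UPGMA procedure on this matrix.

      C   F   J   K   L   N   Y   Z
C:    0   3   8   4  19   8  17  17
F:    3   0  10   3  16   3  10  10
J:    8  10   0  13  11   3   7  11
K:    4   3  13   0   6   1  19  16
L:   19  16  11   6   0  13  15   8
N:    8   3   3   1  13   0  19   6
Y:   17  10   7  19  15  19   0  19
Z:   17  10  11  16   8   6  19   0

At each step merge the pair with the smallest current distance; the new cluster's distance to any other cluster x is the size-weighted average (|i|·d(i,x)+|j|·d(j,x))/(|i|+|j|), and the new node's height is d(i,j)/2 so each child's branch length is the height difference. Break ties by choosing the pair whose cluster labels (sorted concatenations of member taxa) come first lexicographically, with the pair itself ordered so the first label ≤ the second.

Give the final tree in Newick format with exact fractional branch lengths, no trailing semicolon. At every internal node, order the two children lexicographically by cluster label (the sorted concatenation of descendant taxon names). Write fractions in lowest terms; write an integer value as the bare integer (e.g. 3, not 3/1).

((((C:3/2,F:3/2):3/4,(K:1/2,N:1/2):7/4):63/16,(J:7/2,Y:7/2):43/16):7/16,(L:4,Z:4):21/8)

step 1: merge (K,N) at d=1; branch lengths K→1/2, N→1/2; new cluster KN
  updated: d(C,KN)=6, d(F,KN)=3, d(J,KN)=8, d(KN,L)=19/2, d(KN,Y)=19, d(KN,Z)=11
step 2: merge (C,F) at d=3; branch lengths C→3/2, F→3/2; new cluster CF
  updated: d(CF,J)=9, d(CF,KN)=9/2, d(CF,L)=35/2, d(CF,Y)=27/2, d(CF,Z)=27/2
step 3: merge (CF,KN) at d=9/2; branch lengths CF→3/4, KN→7/4; new cluster CFKN
  updated: d(CFKN,J)=17/2, d(CFKN,L)=27/2, d(CFKN,Y)=65/4, d(CFKN,Z)=49/4
step 4: merge (J,Y) at d=7; branch lengths J→7/2, Y→7/2; new cluster JY
  updated: d(CFKN,JY)=99/8, d(JY,L)=13, d(JY,Z)=15
step 5: merge (L,Z) at d=8; branch lengths L→4, Z→4; new cluster LZ
  updated: d(CFKN,LZ)=103/8, d(JY,LZ)=14
step 6: merge (CFKN,JY) at d=99/8; branch lengths CFKN→63/16, JY→43/16; new cluster CFJKNY
  updated: d(CFJKNY,LZ)=53/4
step 7: merge (CFJKNY,LZ) at d=53/4; branch lengths CFJKNY→7/16, LZ→21/8; new cluster CFJKLNYZ
final tree: ((((C:3/2,F:3/2):3/4,(K:1/2,N:1/2):7/4):63/16,(J:7/2,Y:7/2):43/16):7/16,(L:4,Z:4):21/8)
total length: 499/16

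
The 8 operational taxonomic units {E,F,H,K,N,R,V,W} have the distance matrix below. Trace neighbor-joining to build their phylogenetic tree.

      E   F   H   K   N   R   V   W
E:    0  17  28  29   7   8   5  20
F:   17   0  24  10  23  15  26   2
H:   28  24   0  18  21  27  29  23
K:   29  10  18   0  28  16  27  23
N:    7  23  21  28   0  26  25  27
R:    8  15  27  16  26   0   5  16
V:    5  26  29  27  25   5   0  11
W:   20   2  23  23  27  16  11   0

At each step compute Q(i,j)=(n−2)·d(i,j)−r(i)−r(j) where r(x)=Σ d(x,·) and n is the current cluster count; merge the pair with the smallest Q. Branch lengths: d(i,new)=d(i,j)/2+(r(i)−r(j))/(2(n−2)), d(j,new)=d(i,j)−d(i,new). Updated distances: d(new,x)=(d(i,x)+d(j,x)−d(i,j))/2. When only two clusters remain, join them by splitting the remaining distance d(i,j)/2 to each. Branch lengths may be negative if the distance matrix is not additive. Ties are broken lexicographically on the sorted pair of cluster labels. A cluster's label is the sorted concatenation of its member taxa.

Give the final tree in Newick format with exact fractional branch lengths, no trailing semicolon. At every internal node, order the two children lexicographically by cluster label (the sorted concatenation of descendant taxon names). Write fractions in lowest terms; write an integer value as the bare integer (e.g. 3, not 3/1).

1. join E+N (d=7, Q=-229) ⇒ EN; edges |E|=-1/12, |N|=85/12
  updated: d(EN,F)=33/2, d(EN,H)=21, d(EN,K)=25, d(EN,R)=27/2, d(EN,V)=23/2, d(EN,W)=20
2. join F+W (d=2, Q=-357/2) ⇒ FW; edges |F|=17/20, |W|=23/20
  updated: d(EN,FW)=69/4, d(FW,H)=45/2, d(FW,K)=31/2, d(FW,R)=29/2, d(FW,V)=35/2
3. join H+K (d=18, Q=-147) ⇒ HK; edges |H|=11, |K|=7
  updated: d(EN,HK)=14, d(FW,HK)=10, d(HK,R)=25/2, d(HK,V)=19
4. join FW+HK (d=10, Q=-339/4) ⇒ FHKW; edges |FW|=45/8, |HK|=35/8
  updated: d(EN,FHKW)=85/8, d(FHKW,R)=17/2, d(FHKW,V)=53/4
5. join EN+FHKW (d=85/8, Q=-187/4) ⇒ EFHKNW; edges |EN|=49/8, |FHKW|=9/2
  updated: d(EFHKNW,R)=91/16, d(EFHKNW,V)=113/16
6. join EFHKNW+R (d=91/16, Q=-71/4) ⇒ EFHKNRW; edges |EFHKNW|=31/8, |R|=29/16
  updated: d(EFHKNRW,V)=51/16
7. join EFHKNRW+V (d=51/16) ⇒ EFHKNRVW; edges |EFHKNRW|=51/32, |V|=51/32
final tree: ((((E:-1/12,N:85/12):49/8,((F:17/20,W:23/20):45/8,(H:11,K:7):35/8):9/2):31/8,R:29/16):51/32,V:51/32)
total length: 113/2

((((E:-1/12,N:85/12):49/8,((F:17/20,W:23/20):45/8,(H:11,K:7):35/8):9/2):31/8,R:29/16):51/32,V:51/32)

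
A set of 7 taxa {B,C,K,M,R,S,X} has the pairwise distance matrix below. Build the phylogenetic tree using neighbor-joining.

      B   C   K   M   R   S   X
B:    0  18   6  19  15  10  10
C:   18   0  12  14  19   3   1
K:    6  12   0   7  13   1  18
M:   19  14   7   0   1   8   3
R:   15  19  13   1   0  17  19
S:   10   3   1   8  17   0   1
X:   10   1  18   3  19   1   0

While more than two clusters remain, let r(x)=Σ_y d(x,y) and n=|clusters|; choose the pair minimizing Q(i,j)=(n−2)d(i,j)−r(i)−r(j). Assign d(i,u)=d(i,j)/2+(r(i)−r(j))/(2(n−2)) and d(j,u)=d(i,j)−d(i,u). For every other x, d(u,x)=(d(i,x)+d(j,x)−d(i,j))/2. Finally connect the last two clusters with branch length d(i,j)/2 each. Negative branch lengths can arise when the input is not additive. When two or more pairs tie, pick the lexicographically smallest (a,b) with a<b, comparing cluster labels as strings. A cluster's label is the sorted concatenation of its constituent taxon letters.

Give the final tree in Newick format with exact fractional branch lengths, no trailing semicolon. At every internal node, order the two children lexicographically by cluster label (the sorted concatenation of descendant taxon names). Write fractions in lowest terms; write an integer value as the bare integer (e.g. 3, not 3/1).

1. join M+R (d=1, Q=-131) ⇒ MR; edges |M|=-27/10, |R|=37/10
  updated: d(B,MR)=33/2, d(C,MR)=16, d(K,MR)=19/2, d(MR,S)=12, d(MR,X)=21/2
2. join C+X (d=1, Q=-173/2) ⇒ CX; edges |C|=27/16, |X|=-11/16
  updated: d(B,CX)=27/2, d(CX,K)=29/2, d(CX,MR)=51/4, d(CX,S)=3/2
3. join CX+S (d=3/2, Q=-249/4) ⇒ CSX; edges |CX|=89/24, |S|=-53/24
  updated: d(B,CSX)=11, d(CSX,K)=7, d(CSX,MR)=93/8
4. join B+K (d=6, Q=-44) ⇒ BK; edges |B|=23/4, |K|=1/4
  updated: d(BK,CSX)=6, d(BK,MR)=10
5. join BK+CSX (d=6, Q=-221/8) ⇒ BCKSX; edges |BK|=35/16, |CSX|=61/16
  updated: d(BCKSX,MR)=125/16
6. join BCKSX+MR (d=125/16) ⇒ BCKMRSX; edges |BCKSX|=125/32, |MR|=125/32
final tree: (((B:23/4,K:1/4):35/16,((C:27/16,X:-11/16):89/24,S:-53/24):61/16):125/32,(M:-27/10,R:37/10):125/32)
total length: 373/16

(((B:23/4,K:1/4):35/16,((C:27/16,X:-11/16):89/24,S:-53/24):61/16):125/32,(M:-27/10,R:37/10):125/32)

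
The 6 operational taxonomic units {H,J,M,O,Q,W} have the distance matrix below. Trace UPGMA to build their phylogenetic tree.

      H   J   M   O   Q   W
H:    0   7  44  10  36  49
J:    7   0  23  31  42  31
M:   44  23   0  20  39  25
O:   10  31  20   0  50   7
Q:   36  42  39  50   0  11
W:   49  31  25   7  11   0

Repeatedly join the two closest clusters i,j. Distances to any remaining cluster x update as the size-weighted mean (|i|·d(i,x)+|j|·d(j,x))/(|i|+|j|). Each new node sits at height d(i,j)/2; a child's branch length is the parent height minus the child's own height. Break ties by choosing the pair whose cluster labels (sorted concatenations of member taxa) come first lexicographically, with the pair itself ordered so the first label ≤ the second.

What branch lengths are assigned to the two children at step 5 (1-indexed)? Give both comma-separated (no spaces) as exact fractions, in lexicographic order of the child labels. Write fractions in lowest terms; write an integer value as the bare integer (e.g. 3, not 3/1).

step 1: merge (H,J) at d=7; branch lengths H→7/2, J→7/2; new cluster HJ
  updated: d(HJ,M)=67/2, d(HJ,O)=41/2, d(HJ,Q)=39, d(HJ,W)=40
step 2: merge (O,W) at d=7; branch lengths O→7/2, W→7/2; new cluster OW
  updated: d(HJ,OW)=121/4, d(M,OW)=45/2, d(OW,Q)=61/2
step 3: merge (M,OW) at d=45/2; branch lengths M→45/4, OW→31/4; new cluster MOW
  updated: d(HJ,MOW)=94/3, d(MOW,Q)=100/3
step 4: merge (HJ,MOW) at d=94/3; branch lengths HJ→73/6, MOW→53/12; new cluster HJMOW
  updated: d(HJMOW,Q)=178/5
step 5: merge (HJMOW,Q) at d=178/5; branch lengths HJMOW→32/15, Q→89/5; new cluster HJMOQW
final tree: (((H:7/2,J:7/2):73/6,(M:45/4,(O:7/2,W:7/2):31/4):53/12):32/15,Q:89/5)
total length: 4171/60

32/15,89/5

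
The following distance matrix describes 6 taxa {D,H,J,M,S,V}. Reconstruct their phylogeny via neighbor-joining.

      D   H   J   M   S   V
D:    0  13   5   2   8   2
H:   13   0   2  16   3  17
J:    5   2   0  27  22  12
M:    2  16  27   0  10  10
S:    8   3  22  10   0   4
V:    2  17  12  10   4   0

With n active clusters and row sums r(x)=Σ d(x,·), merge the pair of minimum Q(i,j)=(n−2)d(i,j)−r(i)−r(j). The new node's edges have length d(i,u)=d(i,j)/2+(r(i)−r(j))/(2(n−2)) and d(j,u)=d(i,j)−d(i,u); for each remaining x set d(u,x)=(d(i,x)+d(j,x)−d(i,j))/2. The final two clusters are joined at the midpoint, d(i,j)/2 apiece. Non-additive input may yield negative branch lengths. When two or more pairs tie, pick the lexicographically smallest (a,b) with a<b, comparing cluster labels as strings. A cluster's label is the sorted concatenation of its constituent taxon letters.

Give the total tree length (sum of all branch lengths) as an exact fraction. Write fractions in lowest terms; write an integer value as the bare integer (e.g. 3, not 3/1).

step 1: merge (H,J) at d=2, Q=-111; branch lengths H→-9/8, J→25/8; new cluster HJ
  updated: d(D,HJ)=8, d(HJ,M)=41/2, d(HJ,S)=23/2, d(HJ,V)=27/2
step 2: merge (D,M) at d=2, Q=-113/2; branch lengths D→-11/4, M→19/4; new cluster DM
  updated: d(DM,HJ)=53/4, d(DM,S)=8, d(DM,V)=5
step 3: merge (DM,V) at d=5, Q=-155/4; branch lengths DM→55/16, V→25/16; new cluster DMV
  updated: d(DMV,HJ)=87/8, d(DMV,S)=7/2
step 4: merge (DMV,HJ) at d=87/8, Q=-207/8; branch lengths DMV→23/16, HJ→151/16; new cluster DHJMV
  updated: d(DHJMV,S)=33/16
step 5: merge (DHJMV,S) at d=33/16; branch lengths DHJMV→33/32, S→33/32; new cluster DHJMSV
final tree: ((((D:-11/4,M:19/4):55/16,V:25/16):23/16,(H:-9/8,J:25/8):151/16):33/32,S:33/32)
total length: 351/16

351/16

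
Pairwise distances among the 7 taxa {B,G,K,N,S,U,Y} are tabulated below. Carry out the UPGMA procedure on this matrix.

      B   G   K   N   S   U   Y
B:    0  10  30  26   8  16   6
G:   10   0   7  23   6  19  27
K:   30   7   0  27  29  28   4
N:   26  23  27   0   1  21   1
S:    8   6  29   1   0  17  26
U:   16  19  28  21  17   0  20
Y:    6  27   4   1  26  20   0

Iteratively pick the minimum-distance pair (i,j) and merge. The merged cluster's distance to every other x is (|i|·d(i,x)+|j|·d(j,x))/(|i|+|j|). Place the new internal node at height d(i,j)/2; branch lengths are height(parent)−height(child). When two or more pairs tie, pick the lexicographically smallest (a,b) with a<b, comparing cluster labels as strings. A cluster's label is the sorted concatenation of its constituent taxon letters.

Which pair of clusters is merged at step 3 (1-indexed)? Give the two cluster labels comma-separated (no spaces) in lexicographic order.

B,G

iteration 1: select N,S (d=1); attach at lengths (1/2, 1/2); label the merged cluster NS
  updated: d(B,NS)=17, d(G,NS)=29/2, d(K,NS)=28, d(NS,U)=19, d(NS,Y)=27/2
iteration 2: select K,Y (d=4); attach at lengths (2, 2); label the merged cluster KY
  updated: d(B,KY)=18, d(G,KY)=17, d(KY,NS)=83/4, d(KY,U)=24
iteration 3: select B,G (d=10); attach at lengths (5, 5); label the merged cluster BG
  updated: d(BG,KY)=35/2, d(BG,NS)=63/4, d(BG,U)=35/2
iteration 4: select BG,NS (d=63/4); attach at lengths (23/8, 59/8); label the merged cluster BGNS
  updated: d(BGNS,KY)=153/8, d(BGNS,U)=73/4
iteration 5: select BGNS,U (d=73/4); attach at lengths (5/4, 73/8); label the merged cluster BGNSU
  updated: d(BGNSU,KY)=201/10
iteration 6: select BGNSU,KY (d=201/10); attach at lengths (37/40, 161/20); label the merged cluster BGKNSUY
final tree: ((((B:5,G:5):23/8,(N:1/2,S:1/2):59/8):5/4,U:73/8):37/40,(K:2,Y:2):161/20)
total length: 223/5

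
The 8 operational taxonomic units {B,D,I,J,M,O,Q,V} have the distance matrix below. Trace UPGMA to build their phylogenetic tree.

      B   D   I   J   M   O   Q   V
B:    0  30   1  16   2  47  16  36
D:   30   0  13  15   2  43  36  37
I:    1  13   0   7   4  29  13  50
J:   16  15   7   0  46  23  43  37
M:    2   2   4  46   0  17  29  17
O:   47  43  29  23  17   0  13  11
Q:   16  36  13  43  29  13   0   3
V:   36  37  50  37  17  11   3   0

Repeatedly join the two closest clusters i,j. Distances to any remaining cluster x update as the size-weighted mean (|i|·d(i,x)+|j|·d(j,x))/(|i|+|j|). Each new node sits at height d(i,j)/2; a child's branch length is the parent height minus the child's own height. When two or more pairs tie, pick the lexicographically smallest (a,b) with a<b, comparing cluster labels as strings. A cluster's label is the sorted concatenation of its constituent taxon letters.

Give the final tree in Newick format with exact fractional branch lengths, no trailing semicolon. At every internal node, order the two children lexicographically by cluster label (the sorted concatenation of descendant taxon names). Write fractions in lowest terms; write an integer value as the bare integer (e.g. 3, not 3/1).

((((B:1/2,I:1/2):21/4,J:23/4):41/12,(D:1,M:1):49/6):33/5,(O:6,(Q:3/2,V:3/2):9/2):293/30)

1. join B+I (d=1) ⇒ BI; edges |B|=1/2, |I|=1/2
  updated: d(BI,D)=43/2, d(BI,J)=23/2, d(BI,M)=3, d(BI,O)=38, d(BI,Q)=29/2, d(BI,V)=43
2. join D+M (d=2) ⇒ DM; edges |D|=1, |M|=1
  updated: d(BI,DM)=49/4, d(DM,J)=61/2, d(DM,O)=30, d(DM,Q)=65/2, d(DM,V)=27
3. join Q+V (d=3) ⇒ QV; edges |Q|=3/2, |V|=3/2
  updated: d(BI,QV)=115/4, d(DM,QV)=119/4, d(J,QV)=40, d(O,QV)=12
4. join BI+J (d=23/2) ⇒ BIJ; edges |BI|=21/4, |J|=23/4
  updated: d(BIJ,DM)=55/3, d(BIJ,O)=33, d(BIJ,QV)=65/2
5. join O+QV (d=12) ⇒ OQV; edges |O|=6, |QV|=9/2
  updated: d(BIJ,OQV)=98/3, d(DM,OQV)=179/6
6. join BIJ+DM (d=55/3) ⇒ BDIJM; edges |BIJ|=41/12, |DM|=49/6
  updated: d(BDIJM,OQV)=473/15
7. join BDIJM+OQV (d=473/15) ⇒ BDIJMOQV; edges |BDIJM|=33/5, |OQV|=293/30
final tree: ((((B:1/2,I:1/2):21/4,J:23/4):41/12,(D:1,M:1):49/6):33/5,(O:6,(Q:3/2,V:3/2):9/2):293/30)
total length: 1109/20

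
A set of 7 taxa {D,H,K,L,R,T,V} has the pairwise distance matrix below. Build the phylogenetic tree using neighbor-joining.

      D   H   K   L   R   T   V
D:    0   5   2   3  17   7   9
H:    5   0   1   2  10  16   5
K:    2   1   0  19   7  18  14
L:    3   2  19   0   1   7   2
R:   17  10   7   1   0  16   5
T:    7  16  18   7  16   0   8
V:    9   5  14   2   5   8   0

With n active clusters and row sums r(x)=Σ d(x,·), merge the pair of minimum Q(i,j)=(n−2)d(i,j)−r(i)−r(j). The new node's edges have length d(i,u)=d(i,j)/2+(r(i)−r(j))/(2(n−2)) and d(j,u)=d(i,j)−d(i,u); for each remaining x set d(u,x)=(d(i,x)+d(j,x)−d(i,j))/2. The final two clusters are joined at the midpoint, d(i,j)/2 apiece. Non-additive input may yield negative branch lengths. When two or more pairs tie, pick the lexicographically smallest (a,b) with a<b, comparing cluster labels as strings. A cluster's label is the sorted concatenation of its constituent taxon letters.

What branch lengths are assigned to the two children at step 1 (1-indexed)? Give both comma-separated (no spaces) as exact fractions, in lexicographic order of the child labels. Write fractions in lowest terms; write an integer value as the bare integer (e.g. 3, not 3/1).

-17/10,27/10

step 1: merge (H,K) at d=1, Q=-95; branch lengths H→-17/10, K→27/10; new cluster HK
  updated: d(D,HK)=3, d(HK,L)=10, d(HK,R)=8, d(HK,T)=33/2, d(HK,V)=9
step 2: merge (D,HK) at d=3, Q=-147/2; branch lengths D→9/16, HK→39/16; new cluster DHK
  updated: d(DHK,L)=5, d(DHK,R)=11, d(DHK,T)=41/4, d(DHK,V)=15/2
step 3: merge (L,R) at d=1, Q=-45; branch lengths L→-5/2, R→7/2; new cluster LR
  updated: d(DHK,LR)=15/2, d(LR,T)=11, d(LR,V)=3
step 4: merge (DHK,T) at d=41/4, Q=-34; branch lengths DHK→33/8, T→49/8; new cluster DHKT
  updated: d(DHKT,LR)=33/8, d(DHKT,V)=21/8
step 5: merge (DHKT,LR) at d=33/8, Q=-39/4; branch lengths DHKT→15/8, LR→9/4; new cluster DHKLRT
  updated: d(DHKLRT,V)=3/4
step 6: merge (DHKLRT,V) at d=3/4; branch lengths DHKLRT→3/8, V→3/8; new cluster DHKLRTV
final tree: ((((D:9/16,(H:-17/10,K:27/10):39/16):33/8,T:49/8):15/8,(L:-5/2,R:7/2):9/4):3/8,V:3/8)
total length: 161/8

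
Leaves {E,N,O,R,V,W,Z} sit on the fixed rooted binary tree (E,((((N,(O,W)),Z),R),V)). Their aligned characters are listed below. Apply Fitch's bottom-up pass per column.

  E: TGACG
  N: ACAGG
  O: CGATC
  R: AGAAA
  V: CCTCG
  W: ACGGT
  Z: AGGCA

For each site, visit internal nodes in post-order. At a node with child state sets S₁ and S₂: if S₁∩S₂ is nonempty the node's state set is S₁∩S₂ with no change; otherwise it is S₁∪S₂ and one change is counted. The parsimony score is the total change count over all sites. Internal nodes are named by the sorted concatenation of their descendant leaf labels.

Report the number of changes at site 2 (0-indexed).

site 0, node OW: O={C} ∪ W={A} → {A,C} (+1)
site 0, node NOW: N={A} ∩ OW={A,C} → {A} (+0)
site 0, node NOWZ: NOW={A} ∩ Z={A} → {A} (+0)
site 0, node NORWZ: NOWZ={A} ∩ R={A} → {A} (+0)
site 0, node NORVWZ: NORWZ={A} ∪ V={C} → {A,C} (+1)
site 0, node ENORVWZ: E={T} ∪ NORVWZ={A,C} → {A,C,T} (+1)
site 1, node OW: O={G} ∪ W={C} → {C,G} (+1)
site 1, node NOW: N={C} ∩ OW={C,G} → {C} (+0)
site 1, node NOWZ: NOW={C} ∪ Z={G} → {C,G} (+1)
site 1, node NORWZ: NOWZ={C,G} ∩ R={G} → {G} (+0)
site 1, node NORVWZ: NORWZ={G} ∪ V={C} → {C,G} (+1)
site 1, node ENORVWZ: E={G} ∩ NORVWZ={C,G} → {G} (+0)
site 2, node OW: O={A} ∪ W={G} → {A,G} (+1)
site 2, node NOW: N={A} ∩ OW={A,G} → {A} (+0)
site 2, node NOWZ: NOW={A} ∪ Z={G} → {A,G} (+1)
site 2, node NORWZ: NOWZ={A,G} ∩ R={A} → {A} (+0)
site 2, node NORVWZ: NORWZ={A} ∪ V={T} → {A,T} (+1)
site 2, node ENORVWZ: E={A} ∩ NORVWZ={A,T} → {A} (+0)
site 3, node OW: O={T} ∪ W={G} → {G,T} (+1)
site 3, node NOW: N={G} ∩ OW={G,T} → {G} (+0)
site 3, node NOWZ: NOW={G} ∪ Z={C} → {C,G} (+1)
site 3, node NORWZ: NOWZ={C,G} ∪ R={A} → {A,C,G} (+1)
site 3, node NORVWZ: NORWZ={A,C,G} ∩ V={C} → {C} (+0)
site 3, node ENORVWZ: E={C} ∩ NORVWZ={C} → {C} (+0)
site 4, node OW: O={C} ∪ W={T} → {C,T} (+1)
site 4, node NOW: N={G} ∪ OW={C,T} → {C,G,T} (+1)
site 4, node NOWZ: NOW={C,G,T} ∪ Z={A} → {A,C,G,T} (+1)
site 4, node NORWZ: NOWZ={A,C,G,T} ∩ R={A} → {A} (+0)
site 4, node NORVWZ: NORWZ={A} ∪ V={G} → {A,G} (+1)
site 4, node ENORVWZ: E={G} ∩ NORVWZ={A,G} → {G} (+0)
per-site changes: [3, 3, 3, 3, 4]; total = 16

3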